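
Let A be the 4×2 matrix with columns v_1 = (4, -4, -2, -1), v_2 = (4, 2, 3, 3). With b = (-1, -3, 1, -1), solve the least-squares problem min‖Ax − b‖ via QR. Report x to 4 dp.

v_1 = (4, -4, -2, -1); ‖v_1‖ = 6.0828, so e_1 = (0.6576, -0.6576, -0.3288, -0.1644).
e_1·v_2 = 0.6576·4 + (-0.6576)·2 + (-0.3288)·3 + (-0.1644)·3 = -0.1644.
u_2 = v_2 + 0.1644·e_1 = (4.1081, 1.8919, 2.9459, 2.9730).
‖u_2‖ = 6.1622, so e_2 = (0.6667, 0.3070, 0.4781, 0.4825).
Qᵀb = (1.1508, -1.5921).
Back-substitute: x_2 = -1.5921/6.1622 = -0.2584.
x_1 = (1.1508 + 0.1644·(-0.2584))/6.0828 = 0.1822.

x = (0.1822, -0.2584)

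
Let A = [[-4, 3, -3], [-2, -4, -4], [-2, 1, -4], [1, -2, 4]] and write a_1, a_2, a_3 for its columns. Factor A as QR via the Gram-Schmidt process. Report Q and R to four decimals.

a_1 = (-4, -2, -2, 1); ‖a_1‖ = 5.0000, so q_1 = (-0.8000, -0.4000, -0.4000, 0.2000).
q_1·a_2 = (-0.8000)·3 + (-0.4000)·(-4) + (-0.4000)·1 + 0.2000·(-2) = -1.6000.
u_2 = a_2 + 1.6000·q_1 = (1.7200, -4.6400, 0.3600, -1.6800).
‖u_2‖ = 5.2383, so q_2 = (0.3283, -0.8858, 0.0687, -0.3207).
q_1·a_3 = (-0.8000)·(-3) + (-0.4000)·(-4) + (-0.4000)·(-4) + 0.2000·4 = 6.4000; q_2·a_3 = 0.3283·(-3) + (-0.8858)·(-4) + 0.0687·(-4) + (-0.3207)·4 = 1.0003.
u_3 = a_3 − 6.4000·q_1 − 1.0003·q_2 = (1.7915, -0.5539, -1.5087, 3.0408).
‖u_3‖ = 3.8781, so q_3 = (0.4620, -0.1428, -0.3890, 0.7841).

Q = [[-0.8000, 0.3283, 0.4620], [-0.4000, -0.8858, -0.1428], [-0.4000, 0.0687, -0.3890], [0.2000, -0.3207, 0.7841]], R = [[5.0000, -1.6000, 6.4000], [0.0000, 5.2383, 1.0003], [0.0000, 0.0000, 3.8781]]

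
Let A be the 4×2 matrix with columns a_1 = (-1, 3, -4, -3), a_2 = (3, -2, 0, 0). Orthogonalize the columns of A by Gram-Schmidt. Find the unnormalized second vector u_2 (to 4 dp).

u_2 = (2.7429, -1.2286, -1.0286, -0.7714)

a_1 = (-1, 3, -4, -3); ‖a_1‖ = 5.9161, so e_1 = (-0.1690, 0.5071, -0.6761, -0.5071).
e_1·a_2 = (-0.1690)·3 + 0.5071·(-2) + (-0.6761)·0 + (-0.5071)·0 = -1.5213.
u_2 = a_2 + 1.5213·e_1 = (2.7429, -1.2286, -1.0286, -0.7714).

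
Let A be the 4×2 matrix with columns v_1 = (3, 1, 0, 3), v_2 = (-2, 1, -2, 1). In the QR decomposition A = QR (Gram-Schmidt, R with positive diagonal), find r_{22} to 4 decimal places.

e_1 = v_1/‖v_1‖ = (3, 1, 0, 3)/4.3589 = (0.6882, 0.2294, 0.0000, 0.6882).
r_{12} = e_1·v_2 = -0.4588.
u_2 = v_2 + 0.4588·e_1 = (-1.6842, 1.1053, -2.0000, 1.3158).
r_{22} = ‖u_2‖ = 3.1288.

r_{22} = 3.1288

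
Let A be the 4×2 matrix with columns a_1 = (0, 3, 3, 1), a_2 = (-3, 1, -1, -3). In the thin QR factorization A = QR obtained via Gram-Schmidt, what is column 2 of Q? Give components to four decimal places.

a_1 = (0, 3, 3, 1); ‖a_1‖ = 4.3589, so e_1 = (0.0000, 0.6882, 0.6882, 0.2294).
e_1·a_2 = 0.0000·(-3) + 0.6882·1 + 0.6882·(-1) + 0.2294·(-3) = -0.6882.
u_2 = a_2 + 0.6882·e_1 = (-3.0000, 1.4737, -0.5263, -2.8421).
‖u_2‖ = 4.4189, so e_2 = (-0.6789, 0.3335, -0.1191, -0.6432).

e_2 = (-0.6789, 0.3335, -0.1191, -0.6432)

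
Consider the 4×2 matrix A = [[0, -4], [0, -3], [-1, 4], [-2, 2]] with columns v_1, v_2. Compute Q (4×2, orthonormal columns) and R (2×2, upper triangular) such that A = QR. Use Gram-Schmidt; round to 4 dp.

Q = [[0.0000, -0.7049], [0.0000, -0.5287], [-0.4472, 0.4229], [-0.8944, -0.2115]], R = [[2.2361, -3.5777], [0.0000, 5.6745]]

v_1 = (0, 0, -1, -2); ‖v_1‖ = 2.2361, so q_1 = (0.0000, 0.0000, -0.4472, -0.8944).
q_1·v_2 = 0.0000·(-4) + 0.0000·(-3) + (-0.4472)·4 + (-0.8944)·2 = -3.5777.
u_2 = v_2 + 3.5777·q_1 = (-4.0000, -3.0000, 2.4000, -1.2000).
‖u_2‖ = 5.6745, so q_2 = (-0.7049, -0.5287, 0.4229, -0.2115).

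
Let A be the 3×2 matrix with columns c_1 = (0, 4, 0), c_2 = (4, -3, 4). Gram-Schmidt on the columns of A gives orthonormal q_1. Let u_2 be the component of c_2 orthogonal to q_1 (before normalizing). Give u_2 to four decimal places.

q_1 = c_1/‖c_1‖ = (0, 4, 0)/4.0000 = (0.0000, 1.0000, 0.0000).
r_{12} = q_1·c_2 = -3.0000.
u_2 = c_2 + 3.0000·q_1 = (4.0000, 0.0000, 4.0000).

u_2 = (4.0000, 0.0000, 4.0000)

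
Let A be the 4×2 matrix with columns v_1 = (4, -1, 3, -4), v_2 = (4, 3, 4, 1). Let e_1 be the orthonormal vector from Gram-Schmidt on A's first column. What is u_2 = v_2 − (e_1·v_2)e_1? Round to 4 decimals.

u_2 = (2.0000, 3.5000, 2.5000, 3.0000)

v_1 = (4, -1, 3, -4); ‖v_1‖ = 6.4807, so e_1 = (0.6172, -0.1543, 0.4629, -0.6172).
e_1·v_2 = 0.6172·4 + (-0.1543)·3 + 0.4629·4 + (-0.6172)·1 = 3.2404.
u_2 = v_2 − 3.2404·e_1 = (2.0000, 3.5000, 2.5000, 3.0000).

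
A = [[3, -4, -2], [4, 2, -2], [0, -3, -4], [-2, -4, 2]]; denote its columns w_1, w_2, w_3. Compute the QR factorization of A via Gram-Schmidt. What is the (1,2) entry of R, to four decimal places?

q_1 = w_1/‖w_1‖ = (3, 4, 0, -2)/5.3852 = (0.5571, 0.7428, 0.0000, -0.3714).
r_{12} = q_1·w_2 = 0.7428.

r_{12} = 0.7428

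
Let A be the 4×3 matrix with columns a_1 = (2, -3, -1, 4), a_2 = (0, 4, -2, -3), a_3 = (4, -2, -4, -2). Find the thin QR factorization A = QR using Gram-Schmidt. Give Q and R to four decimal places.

Q = [[0.3651, 0.4089, 0.3794], [-0.5477, 0.5018, -0.5994], [-0.1826, -0.7620, -0.1745], [0.7303, -0.0186, -0.6829]], R = [[5.4772, -4.0166, 1.8257], [0.0000, 3.5870, 3.7171], [0.0000, 0.0000, 4.7801]]

a_1 = (2, -3, -1, 4); ‖a_1‖ = 5.4772, so e_1 = (0.3651, -0.5477, -0.1826, 0.7303).
e_1·a_2 = 0.3651·0 + (-0.5477)·4 + (-0.1826)·(-2) + 0.7303·(-3) = -4.0166.
u_2 = a_2 + 4.0166·e_1 = (1.4667, 1.8000, -2.7333, -0.0667).
‖u_2‖ = 3.5870, so e_2 = (0.4089, 0.5018, -0.7620, -0.0186).
e_1·a_3 = 0.3651·4 + (-0.5477)·(-2) + (-0.1826)·(-4) + 0.7303·(-2) = 1.8257; e_2·a_3 = 0.4089·4 + 0.5018·(-2) + (-0.7620)·(-4) + (-0.0186)·(-2) = 3.7171.
u_3 = a_3 − 1.8257·e_1 − 3.7171·e_2 = (1.8135, -2.8653, -0.8342, -3.2642).
‖u_3‖ = 4.7801, so e_3 = (0.3794, -0.5994, -0.1745, -0.6829).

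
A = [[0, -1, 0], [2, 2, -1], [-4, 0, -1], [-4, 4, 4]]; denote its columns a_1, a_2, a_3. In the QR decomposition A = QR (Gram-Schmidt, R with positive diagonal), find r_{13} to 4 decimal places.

r_{13} = -2.3333

q_1 = a_1/‖a_1‖ = (0, 2, -4, -4)/6.0000 = (0.0000, 0.3333, -0.6667, -0.6667).
r_{13} = q_1·a_3 = -2.3333.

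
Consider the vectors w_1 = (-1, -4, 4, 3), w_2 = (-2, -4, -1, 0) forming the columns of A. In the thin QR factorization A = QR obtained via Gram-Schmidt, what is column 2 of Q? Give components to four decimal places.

e_2 = (-0.4124, -0.6598, -0.5774, -0.2474)

e_1 = w_1/‖w_1‖ = (-1, -4, 4, 3)/6.4807 = (-0.1543, -0.6172, 0.6172, 0.4629).
r_{12} = e_1·w_2 = 2.1602.
u_2 = w_2 − 2.1602·e_1 = (-1.6667, -2.6667, -2.3333, -1.0000).
‖u_2‖ = 4.0415, so e_2 = (-0.4124, -0.6598, -0.5774, -0.2474).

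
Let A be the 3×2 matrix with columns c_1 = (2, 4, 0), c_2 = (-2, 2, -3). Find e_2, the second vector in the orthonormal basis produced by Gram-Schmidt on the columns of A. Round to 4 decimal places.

c_1 = (2, 4, 0); ‖c_1‖ = 4.4721, so e_1 = (0.4472, 0.8944, 0.0000).
e_1·c_2 = 0.4472·(-2) + 0.8944·2 + 0.0000·(-3) = 0.8944.
u_2 = c_2 − 0.8944·e_1 = (-2.4000, 1.2000, -3.0000).
‖u_2‖ = 4.0249, so e_2 = (-0.5963, 0.2981, -0.7454).

e_2 = (-0.5963, 0.2981, -0.7454)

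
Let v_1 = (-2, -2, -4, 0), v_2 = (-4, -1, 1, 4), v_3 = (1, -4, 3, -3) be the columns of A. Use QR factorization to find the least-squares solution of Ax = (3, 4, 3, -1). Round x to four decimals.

x = (-1.0626, -0.3952, -0.3123)

v_1 = (-2, -2, -4, 0); ‖v_1‖ = 4.8990, so q_1 = (-0.4082, -0.4082, -0.8165, 0.0000).
q_1·v_2 = (-0.4082)·(-4) + (-0.4082)·(-1) + (-0.8165)·1 + 0.0000·4 = 1.2247.
u_2 = v_2 − 1.2247·q_1 = (-3.5000, -0.5000, 2.0000, 4.0000).
‖u_2‖ = 5.7009, so q_2 = (-0.6139, -0.0877, 0.3508, 0.7016).
q_1·v_3 = (-0.4082)·1 + (-0.4082)·(-4) + (-0.8165)·3 + 0.0000·(-3) = -1.2247; q_2·v_3 = (-0.6139)·1 + (-0.0877)·(-4) + 0.3508·3 + 0.7016·(-3) = -1.3156.
u_3 = v_3 + 1.2247·q_1 + 1.3156·q_2 = (-0.3077, -4.6154, 2.4615, -2.0769).
‖u_3‖ = 5.6364, so q_3 = (-0.0546, -0.8189, 0.4367, -0.3685).
Qᵀb = (-5.3072, -1.8418, -1.7605).
Back-substitute: x_3 = -1.7605/5.6364 = -0.3123.
x_2 = (-1.8418 + 1.3156·(-0.3123))/5.7009 = -0.3952.
x_1 = (-5.3072 − 1.2247·(-0.3952) + 1.2247·(-0.3123))/4.8990 = -1.0626.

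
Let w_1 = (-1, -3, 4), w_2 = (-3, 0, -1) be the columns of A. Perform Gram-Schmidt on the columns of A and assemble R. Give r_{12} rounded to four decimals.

w_1 = (-1, -3, 4); ‖w_1‖ = 5.0990, so q_1 = (-0.1961, -0.5883, 0.7845).
r_{12} = q_1·w_2 = -0.1961.

r_{12} = -0.1961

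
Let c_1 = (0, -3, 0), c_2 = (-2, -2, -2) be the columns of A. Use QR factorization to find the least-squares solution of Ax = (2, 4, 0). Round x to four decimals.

x = (-1.0000, -0.5000)

q_1 = c_1/‖c_1‖ = (0, -3, 0)/3.0000 = (0.0000, -1.0000, 0.0000).
r_{12} = q_1·c_2 = 2.0000.
u_2 = c_2 − 2.0000·q_1 = (-2.0000, 0.0000, -2.0000).
‖u_2‖ = 2.8284, so q_2 = (-0.7071, 0.0000, -0.7071).
Qᵀb = (-4.0000, -1.4142).
Back-substitute: x_2 = -1.4142/2.8284 = -0.5000.
x_1 = (-4.0000 − 2.0000·(-0.5000))/3.0000 = -1.0000.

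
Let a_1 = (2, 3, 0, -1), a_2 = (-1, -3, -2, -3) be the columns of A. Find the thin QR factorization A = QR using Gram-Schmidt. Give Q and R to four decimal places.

a_1 = (2, 3, 0, -1); ‖a_1‖ = 3.7417, so q_1 = (0.5345, 0.8018, 0.0000, -0.2673).
q_1·a_2 = 0.5345·(-1) + 0.8018·(-3) + 0.0000·(-2) + (-0.2673)·(-3) = -2.1381.
u_2 = a_2 + 2.1381·q_1 = (0.1429, -1.2857, -2.0000, -3.5714).
‖u_2‖ = 4.2929, so q_2 = (0.0333, -0.2995, -0.4659, -0.8319).

Q = [[0.5345, 0.0333], [0.8018, -0.2995], [0.0000, -0.4659], [-0.2673, -0.8319]], R = [[3.7417, -2.1381], [0.0000, 4.2929]]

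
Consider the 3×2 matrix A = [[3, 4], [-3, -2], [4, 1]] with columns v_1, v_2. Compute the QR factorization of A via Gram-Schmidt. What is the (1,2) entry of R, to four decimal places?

r_{12} = 3.7730

v_1 = (3, -3, 4); ‖v_1‖ = 5.8310, so q_1 = (0.5145, -0.5145, 0.6860).
r_{12} = q_1·v_2 = 3.7730.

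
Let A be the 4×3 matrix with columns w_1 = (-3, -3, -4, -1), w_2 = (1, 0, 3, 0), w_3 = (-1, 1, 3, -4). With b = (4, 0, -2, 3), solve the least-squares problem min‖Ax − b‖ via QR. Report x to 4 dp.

w_1 = (-3, -3, -4, -1); ‖w_1‖ = 5.9161, so q_1 = (-0.5071, -0.5071, -0.6761, -0.1690).
q_1·w_2 = (-0.5071)·1 + (-0.5071)·0 + (-0.6761)·3 + (-0.1690)·0 = -2.5355.
u_2 = w_2 + 2.5355·q_1 = (-0.2857, -1.2857, 1.2857, -0.4286).
‖u_2‖ = 1.8898, so q_2 = (-0.1512, -0.6803, 0.6803, -0.2268).
q_1·w_3 = (-0.5071)·(-1) + (-0.5071)·1 + (-0.6761)·3 + (-0.1690)·(-4) = -1.3522; q_2·w_3 = (-0.1512)·(-1) + (-0.6803)·1 + 0.6803·3 + (-0.2268)·(-4) = 2.4190.
u_3 = w_3 + 1.3522·q_1 − 2.4190·q_2 = (-1.3200, 1.9600, 0.4400, -3.6800).
‖u_3‖ = 4.3955, so q_3 = (-0.3003, 0.4459, 0.1001, -0.8372).
Qᵀb = (-1.1832, -2.6458, -3.9131).
Back-substitute: x_3 = -3.9131/4.3955 = -0.8903.
x_2 = (-2.6458 − 2.4190·(-0.8903))/1.8898 = -0.2605.
x_1 = (-1.1832 + 2.5355·(-0.2605) + 1.3522·(-0.8903))/5.9161 = -0.5151.

x = (-0.5151, -0.2605, -0.8903)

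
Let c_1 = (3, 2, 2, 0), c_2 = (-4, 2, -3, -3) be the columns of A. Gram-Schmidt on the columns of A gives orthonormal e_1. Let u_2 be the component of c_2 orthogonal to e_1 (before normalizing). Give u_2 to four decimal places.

u_2 = (-1.5294, 3.6471, -1.3529, -3.0000)

c_1 = (3, 2, 2, 0); ‖c_1‖ = 4.1231, so e_1 = (0.7276, 0.4851, 0.4851, 0.0000).
e_1·c_2 = 0.7276·(-4) + 0.4851·2 + 0.4851·(-3) + 0.0000·(-3) = -3.3955.
u_2 = c_2 + 3.3955·e_1 = (-1.5294, 3.6471, -1.3529, -3.0000).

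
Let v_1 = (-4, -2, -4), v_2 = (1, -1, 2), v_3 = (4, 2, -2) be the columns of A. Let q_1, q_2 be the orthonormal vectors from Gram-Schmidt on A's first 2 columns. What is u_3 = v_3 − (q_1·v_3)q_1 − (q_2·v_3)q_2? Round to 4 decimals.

u_3 = (2.4828, -1.2414, -1.8621)

q_1 = v_1/‖v_1‖ = (-4, -2, -4)/6.0000 = (-0.6667, -0.3333, -0.6667).
r_{12} = q_1·v_2 = -1.6667.
u_2 = v_2 + 1.6667·q_1 = (-0.1111, -1.5556, 0.8889).
‖u_2‖ = 1.7951, so q_2 = (-0.0619, -0.8666, 0.4952).
r_{13} = q_1·v_3 = -2.0000; r_{23} = q_2·v_3 = -2.9711.
u_3 = v_3 + 2.0000·q_1 + 2.9711·q_2 = (2.4828, -1.2414, -1.8621).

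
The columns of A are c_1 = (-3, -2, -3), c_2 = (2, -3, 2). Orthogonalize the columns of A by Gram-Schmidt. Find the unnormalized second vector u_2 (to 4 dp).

u_2 = (1.1818, -3.5455, 1.1818)

q_1 = c_1/‖c_1‖ = (-3, -2, -3)/4.6904 = (-0.6396, -0.4264, -0.6396).
r_{12} = q_1·c_2 = -1.2792.
u_2 = c_2 + 1.2792·q_1 = (1.1818, -3.5455, 1.1818).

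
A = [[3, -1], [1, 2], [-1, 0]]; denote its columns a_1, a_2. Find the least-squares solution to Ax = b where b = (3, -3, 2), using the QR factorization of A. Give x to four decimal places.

a_1 = (3, 1, -1); ‖a_1‖ = 3.3166, so q_1 = (0.9045, 0.3015, -0.3015).
q_1·a_2 = 0.9045·(-1) + 0.3015·2 + (-0.3015)·0 = -0.3015.
u_2 = a_2 + 0.3015·q_1 = (-0.7273, 2.0909, -0.0909).
‖u_2‖ = 2.2156, so q_2 = (-0.3282, 0.9437, -0.0410).
Qᵀb = (1.2060, -3.8979).
Back-substitute: x_2 = -3.8979/2.2156 = -1.7593.
x_1 = (1.2060 + 0.3015·(-1.7593))/3.3166 = 0.2037.

x = (0.2037, -1.7593)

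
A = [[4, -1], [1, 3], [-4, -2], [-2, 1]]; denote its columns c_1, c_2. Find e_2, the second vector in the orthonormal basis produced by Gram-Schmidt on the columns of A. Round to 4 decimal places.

e_1 = c_1/‖c_1‖ = (4, 1, -4, -2)/6.0828 = (0.6576, 0.1644, -0.6576, -0.3288).
r_{12} = e_1·c_2 = 0.8220.
u_2 = c_2 − 0.8220·e_1 = (-1.5405, 2.8649, -1.4595, 1.2703).
‖u_2‖ = 3.7847, so e_2 = (-0.4070, 0.7569, -0.3856, 0.3356).

e_2 = (-0.4070, 0.7569, -0.3856, 0.3356)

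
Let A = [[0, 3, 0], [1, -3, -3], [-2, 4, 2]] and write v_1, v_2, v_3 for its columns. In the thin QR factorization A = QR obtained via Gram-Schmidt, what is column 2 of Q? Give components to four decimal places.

e_2 = (0.9583, -0.2556, -0.1278)

v_1 = (0, 1, -2); ‖v_1‖ = 2.2361, so e_1 = (0.0000, 0.4472, -0.8944).
e_1·v_2 = 0.0000·3 + 0.4472·(-3) + (-0.8944)·4 = -4.9193.
u_2 = v_2 + 4.9193·e_1 = (3.0000, -0.8000, -0.4000).
‖u_2‖ = 3.1305, so e_2 = (0.9583, -0.2556, -0.1278).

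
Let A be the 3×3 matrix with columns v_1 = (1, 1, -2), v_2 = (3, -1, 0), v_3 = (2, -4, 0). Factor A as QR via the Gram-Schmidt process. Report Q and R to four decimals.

v_1 = (1, 1, -2); ‖v_1‖ = 2.4495, so q_1 = (0.4082, 0.4082, -0.8165).
q_1·v_2 = 0.4082·3 + 0.4082·(-1) + (-0.8165)·0 = 0.8165.
u_2 = v_2 − 0.8165·q_1 = (2.6667, -1.3333, 0.6667).
‖u_2‖ = 3.0551, so q_2 = (0.8729, -0.4364, 0.2182).
q_1·v_3 = 0.4082·2 + 0.4082·(-4) + (-0.8165)·0 = -0.8165; q_2·v_3 = 0.8729·2 + (-0.4364)·(-4) + 0.2182·0 = 3.4915.
u_3 = v_3 + 0.8165·q_1 − 3.4915·q_2 = (-0.7143, -2.1429, -1.4286).
‖u_3‖ = 2.6726, so q_3 = (-0.2673, -0.8018, -0.5345).

Q = [[0.4082, 0.8729, -0.2673], [0.4082, -0.4364, -0.8018], [-0.8165, 0.2182, -0.5345]], R = [[2.4495, 0.8165, -0.8165], [0.0000, 3.0551, 3.4915], [0.0000, 0.0000, 2.6726]]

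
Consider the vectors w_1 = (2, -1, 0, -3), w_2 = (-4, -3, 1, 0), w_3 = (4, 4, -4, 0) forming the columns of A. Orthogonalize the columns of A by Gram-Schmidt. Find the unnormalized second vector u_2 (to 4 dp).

w_1 = (2, -1, 0, -3); ‖w_1‖ = 3.7417, so q_1 = (0.5345, -0.2673, 0.0000, -0.8018).
q_1·w_2 = 0.5345·(-4) + (-0.2673)·(-3) + 0.0000·1 + (-0.8018)·0 = -1.3363.
u_2 = w_2 + 1.3363·q_1 = (-3.2857, -3.3571, 1.0000, -1.0714).

u_2 = (-3.2857, -3.3571, 1.0000, -1.0714)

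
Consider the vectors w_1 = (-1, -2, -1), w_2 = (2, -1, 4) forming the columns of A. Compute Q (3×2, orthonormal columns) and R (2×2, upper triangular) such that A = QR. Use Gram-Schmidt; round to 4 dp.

w_1 = (-1, -2, -1); ‖w_1‖ = 2.4495, so e_1 = (-0.4082, -0.8165, -0.4082).
e_1·w_2 = (-0.4082)·2 + (-0.8165)·(-1) + (-0.4082)·4 = -1.6330.
u_2 = w_2 + 1.6330·e_1 = (1.3333, -2.3333, 3.3333).
‖u_2‖ = 4.2817, so e_2 = (0.3114, -0.5449, 0.7785).

Q = [[-0.4082, 0.3114], [-0.8165, -0.5449], [-0.4082, 0.7785]], R = [[2.4495, -1.6330], [0.0000, 4.2817]]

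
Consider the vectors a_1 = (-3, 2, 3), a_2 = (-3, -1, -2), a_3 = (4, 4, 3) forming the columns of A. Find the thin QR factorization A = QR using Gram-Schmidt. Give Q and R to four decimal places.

a_1 = (-3, 2, 3); ‖a_1‖ = 4.6904, so e_1 = (-0.6396, 0.4264, 0.6396).
e_1·a_2 = (-0.6396)·(-3) + 0.4264·(-1) + 0.6396·(-2) = 0.2132.
u_2 = a_2 − 0.2132·e_1 = (-2.8636, -1.0909, -2.1364).
‖u_2‖ = 3.7356, so e_2 = (-0.7666, -0.2920, -0.5719).
e_1·a_3 = (-0.6396)·4 + 0.4264·4 + 0.6396·3 = 1.0660; e_2·a_3 = (-0.7666)·4 + (-0.2920)·4 + (-0.5719)·3 = -5.9502.
u_3 = a_3 − 1.0660·e_1 + 5.9502·e_2 = (0.1205, 1.8078, -1.0847).
‖u_3‖ = 2.1117, so e_3 = (0.0571, 0.8561, -0.5137).

Q = [[-0.6396, -0.7666, 0.0571], [0.4264, -0.2920, 0.8561], [0.6396, -0.5719, -0.5137]], R = [[4.6904, 0.2132, 1.0660], [0.0000, 3.7356, -5.9502], [0.0000, 0.0000, 2.1117]]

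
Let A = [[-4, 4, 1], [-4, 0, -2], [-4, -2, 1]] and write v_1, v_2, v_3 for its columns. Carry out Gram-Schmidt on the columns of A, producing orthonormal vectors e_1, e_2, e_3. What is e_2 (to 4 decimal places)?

e_1 = v_1/‖v_1‖ = (-4, -4, -4)/6.9282 = (-0.5774, -0.5774, -0.5774).
r_{12} = e_1·v_2 = -1.1547.
u_2 = v_2 + 1.1547·e_1 = (3.3333, -0.6667, -2.6667).
‖u_2‖ = 4.3205, so e_2 = (0.7715, -0.1543, -0.6172).

e_2 = (0.7715, -0.1543, -0.6172)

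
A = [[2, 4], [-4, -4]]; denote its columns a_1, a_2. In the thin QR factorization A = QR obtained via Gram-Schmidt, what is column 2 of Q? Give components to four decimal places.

q_2 = (0.8944, 0.4472)

a_1 = (2, -4); ‖a_1‖ = 4.4721, so q_1 = (0.4472, -0.8944).
q_1·a_2 = 0.4472·4 + (-0.8944)·(-4) = 5.3666.
u_2 = a_2 − 5.3666·q_1 = (1.6000, 0.8000).
‖u_2‖ = 1.7889, so q_2 = (0.8944, 0.4472).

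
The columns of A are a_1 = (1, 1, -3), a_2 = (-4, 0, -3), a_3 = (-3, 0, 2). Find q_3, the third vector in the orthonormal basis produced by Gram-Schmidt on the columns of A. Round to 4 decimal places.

a_1 = (1, 1, -3); ‖a_1‖ = 3.3166, so q_1 = (0.3015, 0.3015, -0.9045).
q_1·a_2 = 0.3015·(-4) + 0.3015·0 + (-0.9045)·(-3) = 1.5076.
u_2 = a_2 − 1.5076·q_1 = (-4.4545, -0.4545, -1.6364).
‖u_2‖ = 4.7673, so q_2 = (-0.9344, -0.0953, -0.3432).
q_1·a_3 = 0.3015·(-3) + 0.3015·0 + (-0.9045)·2 = -2.7136; q_2·a_3 = (-0.9344)·(-3) + (-0.0953)·0 + (-0.3432)·2 = 2.1167.
u_3 = a_3 + 2.7136·q_1 − 2.1167·q_2 = (-0.2040, 1.0200, 0.2720).
‖u_3‖ = 1.0752, so q_3 = (-0.1897, 0.9487, 0.2530).

q_3 = (-0.1897, 0.9487, 0.2530)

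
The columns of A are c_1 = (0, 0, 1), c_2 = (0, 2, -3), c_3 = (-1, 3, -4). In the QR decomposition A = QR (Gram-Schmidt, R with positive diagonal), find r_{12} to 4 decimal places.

r_{12} = -3.0000

c_1 = (0, 0, 1); ‖c_1‖ = 1.0000, so e_1 = (0.0000, 0.0000, 1.0000).
r_{12} = e_1·c_2 = -3.0000.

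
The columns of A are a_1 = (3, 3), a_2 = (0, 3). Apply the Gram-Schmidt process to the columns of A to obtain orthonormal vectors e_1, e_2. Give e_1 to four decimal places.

e_1 = (0.7071, 0.7071)

e_1 = a_1/‖a_1‖ = (3, 3)/4.2426 = (0.7071, 0.7071).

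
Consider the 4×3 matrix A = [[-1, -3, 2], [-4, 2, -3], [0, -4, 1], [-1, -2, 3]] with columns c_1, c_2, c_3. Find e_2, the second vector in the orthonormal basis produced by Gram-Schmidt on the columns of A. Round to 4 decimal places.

e_2 = (-0.5555, 0.2339, -0.7016, -0.3801)

c_1 = (-1, -4, 0, -1); ‖c_1‖ = 4.2426, so e_1 = (-0.2357, -0.9428, 0.0000, -0.2357).
e_1·c_2 = (-0.2357)·(-3) + (-0.9428)·2 + 0.0000·(-4) + (-0.2357)·(-2) = -0.7071.
u_2 = c_2 + 0.7071·e_1 = (-3.1667, 1.3333, -4.0000, -2.1667).
‖u_2‖ = 5.7009, so e_2 = (-0.5555, 0.2339, -0.7016, -0.3801).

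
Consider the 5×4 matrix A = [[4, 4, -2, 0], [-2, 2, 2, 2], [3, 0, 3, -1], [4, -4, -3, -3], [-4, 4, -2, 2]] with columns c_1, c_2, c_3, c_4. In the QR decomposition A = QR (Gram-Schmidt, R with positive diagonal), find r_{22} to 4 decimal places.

c_1 = (4, -2, 3, 4, -4); ‖c_1‖ = 7.8102, so e_1 = (0.5121, -0.2561, 0.3841, 0.5121, -0.5121).
e_1·c_2 = 0.5121·4 + (-0.2561)·2 + 0.3841·0 + 0.5121·(-4) + (-0.5121)·4 = -2.5607.
u_2 = c_2 + 2.5607·e_1 = (5.3115, 1.3443, 0.9836, -2.6885, 2.6885).
r_{22} = ‖u_2‖ = 6.7411.

r_{22} = 6.7411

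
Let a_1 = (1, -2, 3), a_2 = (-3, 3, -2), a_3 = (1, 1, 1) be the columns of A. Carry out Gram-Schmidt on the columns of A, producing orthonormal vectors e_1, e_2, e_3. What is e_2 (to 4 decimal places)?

a_1 = (1, -2, 3); ‖a_1‖ = 3.7417, so e_1 = (0.2673, -0.5345, 0.8018).
e_1·a_2 = 0.2673·(-3) + (-0.5345)·3 + 0.8018·(-2) = -4.0089.
u_2 = a_2 + 4.0089·e_1 = (-1.9286, 0.8571, 1.2143).
‖u_2‖ = 2.4349, so e_2 = (-0.7921, 0.3520, 0.4987).

e_2 = (-0.7921, 0.3520, 0.4987)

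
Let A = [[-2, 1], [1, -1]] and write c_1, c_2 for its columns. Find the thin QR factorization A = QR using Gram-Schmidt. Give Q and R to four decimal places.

Q = [[-0.8944, -0.4472], [0.4472, -0.8944]], R = [[2.2361, -1.3416], [0.0000, 0.4472]]

e_1 = c_1/‖c_1‖ = (-2, 1)/2.2361 = (-0.8944, 0.4472).
r_{12} = e_1·c_2 = -1.3416.
u_2 = c_2 + 1.3416·e_1 = (-0.2000, -0.4000).
‖u_2‖ = 0.4472, so e_2 = (-0.4472, -0.8944).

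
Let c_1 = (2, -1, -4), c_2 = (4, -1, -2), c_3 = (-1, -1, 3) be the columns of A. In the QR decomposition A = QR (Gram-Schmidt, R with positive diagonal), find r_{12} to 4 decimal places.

e_1 = c_1/‖c_1‖ = (2, -1, -4)/4.5826 = (0.4364, -0.2182, -0.8729).
r_{12} = e_1·c_2 = 3.7097.

r_{12} = 3.7097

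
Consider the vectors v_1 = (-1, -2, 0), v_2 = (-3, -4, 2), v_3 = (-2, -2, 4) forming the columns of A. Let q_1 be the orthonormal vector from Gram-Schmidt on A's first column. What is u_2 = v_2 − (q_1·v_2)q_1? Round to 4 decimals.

u_2 = (-0.8000, 0.4000, 2.0000)

q_1 = v_1/‖v_1‖ = (-1, -2, 0)/2.2361 = (-0.4472, -0.8944, 0.0000).
r_{12} = q_1·v_2 = 4.9193.
u_2 = v_2 − 4.9193·q_1 = (-0.8000, 0.4000, 2.0000).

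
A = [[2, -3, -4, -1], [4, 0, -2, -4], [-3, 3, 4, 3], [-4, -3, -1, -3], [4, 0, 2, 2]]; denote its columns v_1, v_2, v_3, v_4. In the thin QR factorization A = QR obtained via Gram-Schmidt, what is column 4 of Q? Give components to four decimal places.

q_1 = v_1/‖v_1‖ = (2, 4, -3, -4, 4)/7.8102 = (0.2561, 0.5121, -0.3841, -0.5121, 0.5121).
r_{12} = q_1·v_2 = -0.3841.
u_2 = v_2 + 0.3841·q_1 = (-2.9016, 0.1967, 2.8525, -3.1967, 0.1967).
‖u_2‖ = 5.1819, so q_2 = (-0.5600, 0.0380, 0.5505, -0.6169, 0.0380).
r_{13} = q_1·v_3 = -2.0486; r_{23} = q_2·v_3 = 5.0586.
u_3 = v_3 + 2.0486·q_1 − 5.0586·q_2 = (-0.6429, -1.1429, 0.4286, 1.0714, 2.8571).
‖u_3‖ = 3.3488, so q_3 = (-0.1920, -0.3413, 0.1280, 0.3199, 0.8532).
r_{14} = q_1·v_4 = -0.8963; r_{24} = q_2·v_4 = 3.9861; r_{34} = q_3·v_4 = 2.6876.
u_4 = v_4 + 0.8963·q_1 − 3.9861·q_2 − 2.6876·q_3 = (1.9775, -2.7751, 0.1176, -1.8599, 0.0147).
‖u_4‖ = 3.8839, so q_4 = (0.5091, -0.7145, 0.0303, -0.4789, 0.0038).

q_4 = (0.5091, -0.7145, 0.0303, -0.4789, 0.0038)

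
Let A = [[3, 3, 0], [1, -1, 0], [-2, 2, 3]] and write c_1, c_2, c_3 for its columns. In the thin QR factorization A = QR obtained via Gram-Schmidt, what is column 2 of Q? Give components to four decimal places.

e_2 = (0.5976, -0.3586, 0.7171)

e_1 = c_1/‖c_1‖ = (3, 1, -2)/3.7417 = (0.8018, 0.2673, -0.5345).
r_{12} = e_1·c_2 = 1.0690.
u_2 = c_2 − 1.0690·e_1 = (2.1429, -1.2857, 2.5714).
‖u_2‖ = 3.5857, so e_2 = (0.5976, -0.3586, 0.7171).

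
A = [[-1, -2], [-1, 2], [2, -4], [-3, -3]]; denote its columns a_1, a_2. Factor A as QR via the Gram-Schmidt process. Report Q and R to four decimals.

a_1 = (-1, -1, 2, -3); ‖a_1‖ = 3.8730, so q_1 = (-0.2582, -0.2582, 0.5164, -0.7746).
q_1·a_2 = (-0.2582)·(-2) + (-0.2582)·2 + 0.5164·(-4) + (-0.7746)·(-3) = 0.2582.
u_2 = a_2 − 0.2582·q_1 = (-1.9333, 2.0667, -4.1333, -2.8000).
‖u_2‖ = 5.7388, so q_2 = (-0.3369, 0.3601, -0.7202, -0.4879).

Q = [[-0.2582, -0.3369], [-0.2582, 0.3601], [0.5164, -0.7202], [-0.7746, -0.4879]], R = [[3.8730, 0.2582], [0.0000, 5.7388]]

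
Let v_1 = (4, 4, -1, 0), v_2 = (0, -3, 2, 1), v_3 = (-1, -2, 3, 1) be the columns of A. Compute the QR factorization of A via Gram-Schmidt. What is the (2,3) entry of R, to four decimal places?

v_1 = (4, 4, -1, 0); ‖v_1‖ = 5.7446, so q_1 = (0.6963, 0.6963, -0.1741, 0.0000).
q_1·v_2 = 0.6963·0 + 0.6963·(-3) + (-0.1741)·2 + 0.0000·1 = -2.4371.
u_2 = v_2 + 2.4371·q_1 = (1.6970, -1.3030, 1.5758, 1.0000).
‖u_2‖ = 2.8391, so q_2 = (0.5977, -0.4590, 0.5550, 0.3522).
r_{23} = q_2·v_3 = 2.3375.

r_{23} = 2.3375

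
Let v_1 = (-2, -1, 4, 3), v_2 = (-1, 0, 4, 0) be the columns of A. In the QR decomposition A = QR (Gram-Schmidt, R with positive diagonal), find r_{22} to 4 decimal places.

v_1 = (-2, -1, 4, 3); ‖v_1‖ = 5.4772, so q_1 = (-0.3651, -0.1826, 0.7303, 0.5477).
q_1·v_2 = (-0.3651)·(-1) + (-0.1826)·0 + 0.7303·4 + 0.5477·0 = 3.2863.
u_2 = v_2 − 3.2863·q_1 = (0.2000, 0.6000, 1.6000, -1.8000).
r_{22} = ‖u_2‖ = 2.4900.

r_{22} = 2.4900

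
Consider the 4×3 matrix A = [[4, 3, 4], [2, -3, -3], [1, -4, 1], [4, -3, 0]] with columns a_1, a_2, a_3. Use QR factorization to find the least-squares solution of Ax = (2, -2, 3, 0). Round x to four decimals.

a_1 = (4, 2, 1, 4); ‖a_1‖ = 6.0828, so e_1 = (0.6576, 0.3288, 0.1644, 0.6576).
e_1·a_2 = 0.6576·3 + 0.3288·(-3) + 0.1644·(-4) + 0.6576·(-3) = -1.6440.
u_2 = a_2 + 1.6440·e_1 = (4.0811, -2.4595, -3.7297, -1.9189).
‖u_2‖ = 6.3480, so e_2 = (0.6429, -0.3874, -0.5875, -0.3023).
e_1·a_3 = 0.6576·4 + 0.3288·(-3) + 0.1644·1 + 0.6576·0 = 1.8084; e_2·a_3 = 0.6429·4 + (-0.3874)·(-3) + (-0.5875)·1 + (-0.3023)·0 = 3.1463.
u_3 = a_3 − 1.8084·e_1 − 3.1463·e_2 = (0.7881, -2.3756, 2.5513, -0.2381).
‖u_3‖ = 3.5819, so e_3 = (0.2200, -0.6632, 0.7123, -0.0665).
Qᵀb = (1.1508, 0.2980, 3.9033).
Back-substitute: x_3 = 3.9033/3.5819 = 1.0897.
x_2 = (0.2980 − 3.1463·1.0897)/6.3480 = -0.4932.
x_1 = (1.1508 + 1.6440·(-0.4932) − 1.8084·1.0897)/6.0828 = -0.2681.

x = (-0.2681, -0.4932, 1.0897)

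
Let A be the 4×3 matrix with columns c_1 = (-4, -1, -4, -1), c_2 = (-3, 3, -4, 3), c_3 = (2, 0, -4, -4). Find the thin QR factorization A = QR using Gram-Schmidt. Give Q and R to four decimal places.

Q = [[-0.6860, -0.0768, 0.6134], [-0.1715, 0.6800, 0.2983], [-0.6860, -0.2632, -0.5751], [-0.1715, 0.6800, -0.4516]], R = [[5.8310, 3.7730, 2.0580], [0.0000, 5.3633, -1.8207], [0.0000, 0.0000, 5.3338]]

c_1 = (-4, -1, -4, -1); ‖c_1‖ = 5.8310, so e_1 = (-0.6860, -0.1715, -0.6860, -0.1715).
e_1·c_2 = (-0.6860)·(-3) + (-0.1715)·3 + (-0.6860)·(-4) + (-0.1715)·3 = 3.7730.
u_2 = c_2 − 3.7730·e_1 = (-0.4118, 3.6471, -1.4118, 3.6471).
‖u_2‖ = 5.3633, so e_2 = (-0.0768, 0.6800, -0.2632, 0.6800).
e_1·c_3 = (-0.6860)·2 + (-0.1715)·0 + (-0.6860)·(-4) + (-0.1715)·(-4) = 2.0580; e_2·c_3 = (-0.0768)·2 + 0.6800·0 + (-0.2632)·(-4) + 0.6800·(-4) = -1.8207.
u_3 = c_3 − 2.0580·e_1 + 1.8207·e_2 = (3.2720, 1.5910, -3.0675, -2.4090).
‖u_3‖ = 5.3338, so e_3 = (0.6134, 0.2983, -0.5751, -0.4516).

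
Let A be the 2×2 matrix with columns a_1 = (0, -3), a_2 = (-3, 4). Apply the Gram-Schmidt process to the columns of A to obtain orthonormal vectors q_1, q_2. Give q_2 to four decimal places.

q_2 = (-1.0000, 0.0000)

a_1 = (0, -3); ‖a_1‖ = 3.0000, so q_1 = (0.0000, -1.0000).
q_1·a_2 = 0.0000·(-3) + (-1.0000)·4 = -4.0000.
u_2 = a_2 + 4.0000·q_1 = (-3.0000, 0.0000).
‖u_2‖ = 3.0000, so q_2 = (-1.0000, 0.0000).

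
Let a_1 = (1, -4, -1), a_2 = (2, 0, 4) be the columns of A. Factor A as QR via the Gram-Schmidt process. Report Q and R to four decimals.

Q = [[0.2357, 0.4747], [-0.9428, -0.0999], [-0.2357, 0.8745]], R = [[4.2426, -0.4714], [0.0000, 4.4472]]

e_1 = a_1/‖a_1‖ = (1, -4, -1)/4.2426 = (0.2357, -0.9428, -0.2357).
r_{12} = e_1·a_2 = -0.4714.
u_2 = a_2 + 0.4714·e_1 = (2.1111, -0.4444, 3.8889).
‖u_2‖ = 4.4472, so e_2 = (0.4747, -0.0999, 0.8745).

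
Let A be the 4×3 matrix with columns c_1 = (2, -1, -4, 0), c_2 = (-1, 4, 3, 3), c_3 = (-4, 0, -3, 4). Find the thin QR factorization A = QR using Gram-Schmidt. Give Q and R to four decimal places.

q_1 = c_1/‖c_1‖ = (2, -1, -4, 0)/4.5826 = (0.4364, -0.2182, -0.8729, 0.0000).
r_{12} = q_1·c_2 = -3.9279.
u_2 = c_2 + 3.9279·q_1 = (0.7143, 3.1429, -0.4286, 3.0000).
‖u_2‖ = 4.4240, so q_2 = (0.1615, 0.7104, -0.0969, 0.6781).
r_{13} = q_1·c_3 = 0.8729; r_{23} = q_2·c_3 = 2.3573.
u_3 = c_3 − 0.8729·q_1 − 2.3573·q_2 = (-4.7616, -1.4842, -2.0097, 2.4015).
‖u_3‖ = 5.8891, so q_3 = (-0.8085, -0.2520, -0.3413, 0.4078).

Q = [[0.4364, 0.1615, -0.8085], [-0.2182, 0.7104, -0.2520], [-0.8729, -0.0969, -0.3413], [0.0000, 0.6781, 0.4078]], R = [[4.5826, -3.9279, 0.8729], [0.0000, 4.4240, 2.3573], [0.0000, 0.0000, 5.8891]]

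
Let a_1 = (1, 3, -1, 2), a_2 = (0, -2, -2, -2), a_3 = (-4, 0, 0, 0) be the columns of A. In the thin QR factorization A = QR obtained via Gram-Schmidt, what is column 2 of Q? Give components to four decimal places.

e_2 = (0.1918, -0.1438, -0.9110, -0.3356)

a_1 = (1, 3, -1, 2); ‖a_1‖ = 3.8730, so e_1 = (0.2582, 0.7746, -0.2582, 0.5164).
e_1·a_2 = 0.2582·0 + 0.7746·(-2) + (-0.2582)·(-2) + 0.5164·(-2) = -2.0656.
u_2 = a_2 + 2.0656·e_1 = (0.5333, -0.4000, -2.5333, -0.9333).
‖u_2‖ = 2.7809, so e_2 = (0.1918, -0.1438, -0.9110, -0.3356).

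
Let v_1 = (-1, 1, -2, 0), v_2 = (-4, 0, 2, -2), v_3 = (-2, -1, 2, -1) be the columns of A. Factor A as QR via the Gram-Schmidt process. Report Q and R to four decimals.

Q = [[-0.4082, -0.8165, -0.2887], [0.4082, 0.0000, -0.8660], [-0.8165, 0.4082, -0.2887], [0.0000, -0.4082, 0.2887]], R = [[2.4495, 0.0000, -1.2247], [0.0000, 4.8990, 2.8577], [0.0000, 0.0000, 0.5774]]

v_1 = (-1, 1, -2, 0); ‖v_1‖ = 2.4495, so q_1 = (-0.4082, 0.4082, -0.8165, 0.0000).
q_1·v_2 = (-0.4082)·(-4) + 0.4082·0 + (-0.8165)·2 + 0.0000·(-2) = 0.0000.
u_2 = v_2 + 0.0000·q_1 = (-4.0000, 0.0000, 2.0000, -2.0000).
‖u_2‖ = 4.8990, so q_2 = (-0.8165, 0.0000, 0.4082, -0.4082).
q_1·v_3 = (-0.4082)·(-2) + 0.4082·(-1) + (-0.8165)·2 + 0.0000·(-1) = -1.2247; q_2·v_3 = (-0.8165)·(-2) + 0.0000·(-1) + 0.4082·2 + (-0.4082)·(-1) = 2.8577.
u_3 = v_3 + 1.2247·q_1 − 2.8577·q_2 = (-0.1667, -0.5000, -0.1667, 0.1667).
‖u_3‖ = 0.5774, so q_3 = (-0.2887, -0.8660, -0.2887, 0.2887).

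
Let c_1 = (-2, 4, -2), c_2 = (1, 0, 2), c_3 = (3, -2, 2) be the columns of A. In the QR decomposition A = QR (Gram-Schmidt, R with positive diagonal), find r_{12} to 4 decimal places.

r_{12} = -1.2247

c_1 = (-2, 4, -2); ‖c_1‖ = 4.8990, so e_1 = (-0.4082, 0.8165, -0.4082).
r_{12} = e_1·c_2 = -1.2247.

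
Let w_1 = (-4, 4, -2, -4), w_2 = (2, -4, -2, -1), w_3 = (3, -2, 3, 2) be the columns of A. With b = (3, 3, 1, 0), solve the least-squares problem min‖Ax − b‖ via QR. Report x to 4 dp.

x = (0.5517, -0.2069, 1.0000)

w_1 = (-4, 4, -2, -4); ‖w_1‖ = 7.2111, so e_1 = (-0.5547, 0.5547, -0.2774, -0.5547).
e_1·w_2 = (-0.5547)·2 + 0.5547·(-4) + (-0.2774)·(-2) + (-0.5547)·(-1) = -2.2188.
u_2 = w_2 + 2.2188·e_1 = (0.7692, -2.7692, -2.6154, -2.2308).
‖u_2‖ = 4.4807, so e_2 = (0.1717, -0.6180, -0.5837, -0.4979).
e_1·w_3 = (-0.5547)·3 + 0.5547·(-2) + (-0.2774)·3 + (-0.5547)·2 = -4.7150; e_2·w_3 = 0.1717·3 + (-0.6180)·(-2) + (-0.5837)·3 + (-0.4979)·2 = -0.9957.
u_3 = w_3 + 4.7150·e_1 + 0.9957·e_2 = (0.5556, 0.0000, 1.1111, -1.1111).
‖u_3‖ = 1.6667, so e_3 = (0.3333, 0.0000, 0.6667, -0.6667).
Qᵀb = (-0.2774, -1.9228, 1.6667).
Back-substitute: x_3 = 1.6667/1.6667 = 1.0000.
x_2 = (-1.9228 + 0.9957·1.0000)/4.4807 = -0.2069.
x_1 = (-0.2774 + 2.2188·(-0.2069) + 4.7150·1.0000)/7.2111 = 0.5517.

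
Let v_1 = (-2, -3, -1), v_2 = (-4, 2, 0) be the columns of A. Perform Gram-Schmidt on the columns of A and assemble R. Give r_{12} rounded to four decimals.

r_{12} = 0.5345

q_1 = v_1/‖v_1‖ = (-2, -3, -1)/3.7417 = (-0.5345, -0.8018, -0.2673).
r_{12} = q_1·v_2 = 0.5345.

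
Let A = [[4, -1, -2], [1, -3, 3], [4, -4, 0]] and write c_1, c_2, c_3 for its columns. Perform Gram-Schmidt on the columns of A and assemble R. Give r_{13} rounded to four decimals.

r_{13} = -0.8704

c_1 = (4, 1, 4); ‖c_1‖ = 5.7446, so e_1 = (0.6963, 0.1741, 0.6963).
r_{13} = e_1·c_3 = -0.8704.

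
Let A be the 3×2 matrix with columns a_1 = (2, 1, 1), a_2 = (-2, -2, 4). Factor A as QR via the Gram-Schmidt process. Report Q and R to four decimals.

a_1 = (2, 1, 1); ‖a_1‖ = 2.4495, so q_1 = (0.8165, 0.4082, 0.4082).
q_1·a_2 = 0.8165·(-2) + 0.4082·(-2) + 0.4082·4 = -0.8165.
u_2 = a_2 + 0.8165·q_1 = (-1.3333, -1.6667, 4.3333).
‖u_2‖ = 4.8305, so q_2 = (-0.2760, -0.3450, 0.8971).

Q = [[0.8165, -0.2760], [0.4082, -0.3450], [0.4082, 0.8971]], R = [[2.4495, -0.8165], [0.0000, 4.8305]]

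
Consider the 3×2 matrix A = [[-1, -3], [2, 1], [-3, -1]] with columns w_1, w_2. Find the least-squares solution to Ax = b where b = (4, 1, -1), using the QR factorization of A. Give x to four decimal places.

e_1 = w_1/‖w_1‖ = (-1, 2, -3)/3.7417 = (-0.2673, 0.5345, -0.8018).
r_{12} = e_1·w_2 = 2.1381.
u_2 = w_2 − 2.1381·e_1 = (-2.4286, -0.1429, 0.7143).
‖u_2‖ = 2.5355, so e_2 = (-0.9578, -0.0563, 0.2817).
Qᵀb = (0.2673, -4.1694).
Back-substitute: x_2 = -4.1694/2.5355 = -1.6444.
x_1 = (0.2673 − 2.1381·(-1.6444))/3.7417 = 1.0111.

x = (1.0111, -1.6444)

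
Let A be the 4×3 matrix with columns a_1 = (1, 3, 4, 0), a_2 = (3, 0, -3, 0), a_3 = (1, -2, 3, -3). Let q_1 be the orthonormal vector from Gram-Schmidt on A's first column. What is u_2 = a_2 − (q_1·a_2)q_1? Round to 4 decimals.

a_1 = (1, 3, 4, 0); ‖a_1‖ = 5.0990, so q_1 = (0.1961, 0.5883, 0.7845, 0.0000).
q_1·a_2 = 0.1961·3 + 0.5883·0 + 0.7845·(-3) + 0.0000·0 = -1.7650.
u_2 = a_2 + 1.7650·q_1 = (3.3462, 1.0385, -1.6154, 0.0000).

u_2 = (3.3462, 1.0385, -1.6154, 0.0000)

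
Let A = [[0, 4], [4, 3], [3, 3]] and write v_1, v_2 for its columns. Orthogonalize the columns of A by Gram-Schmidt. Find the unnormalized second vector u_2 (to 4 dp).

q_1 = v_1/‖v_1‖ = (0, 4, 3)/5.0000 = (0.0000, 0.8000, 0.6000).
r_{12} = q_1·v_2 = 4.2000.
u_2 = v_2 − 4.2000·q_1 = (4.0000, -0.3600, 0.4800).

u_2 = (4.0000, -0.3600, 0.4800)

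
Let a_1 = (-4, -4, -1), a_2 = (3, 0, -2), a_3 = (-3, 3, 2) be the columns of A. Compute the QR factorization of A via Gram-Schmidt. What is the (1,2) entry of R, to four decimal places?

a_1 = (-4, -4, -1); ‖a_1‖ = 5.7446, so q_1 = (-0.6963, -0.6963, -0.1741).
r_{12} = q_1·a_2 = -1.7408.

r_{12} = -1.7408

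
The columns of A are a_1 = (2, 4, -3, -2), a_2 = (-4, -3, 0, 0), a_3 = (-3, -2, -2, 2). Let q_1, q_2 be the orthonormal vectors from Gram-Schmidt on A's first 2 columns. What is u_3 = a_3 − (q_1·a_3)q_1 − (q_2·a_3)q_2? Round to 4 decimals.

u_3 = (0.0494, -0.0659, -1.5765, 2.2824)

a_1 = (2, 4, -3, -2); ‖a_1‖ = 5.7446, so q_1 = (0.3482, 0.6963, -0.5222, -0.3482).
q_1·a_2 = 0.3482·(-4) + 0.6963·(-3) + (-0.5222)·0 + (-0.3482)·0 = -3.4816.
u_2 = a_2 + 3.4816·q_1 = (-2.7879, -0.5758, -1.8182, -1.2121).
‖u_2‖ = 3.5887, so q_2 = (-0.7768, -0.1604, -0.5066, -0.3378).
q_1·a_3 = 0.3482·(-3) + 0.6963·(-2) + (-0.5222)·(-2) + (-0.3482)·2 = -2.0889; q_2·a_3 = (-0.7768)·(-3) + (-0.1604)·(-2) + (-0.5066)·(-2) + (-0.3378)·2 = 2.9892.
u_3 = a_3 + 2.0889·q_1 − 2.9892·q_2 = (0.0494, -0.0659, -1.5765, 2.2824).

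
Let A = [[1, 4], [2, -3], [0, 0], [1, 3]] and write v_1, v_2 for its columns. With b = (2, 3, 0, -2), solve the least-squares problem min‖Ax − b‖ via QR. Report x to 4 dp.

x = (1.0394, -0.2365)

v_1 = (1, 2, 0, 1); ‖v_1‖ = 2.4495, so q_1 = (0.4082, 0.8165, 0.0000, 0.4082).
q_1·v_2 = 0.4082·4 + 0.8165·(-3) + 0.0000·0 + 0.4082·3 = 0.4082.
u_2 = v_2 − 0.4082·q_1 = (3.8333, -3.3333, 0.0000, 2.8333).
‖u_2‖ = 5.8166, so q_2 = (0.6590, -0.5731, 0.0000, 0.4871).
Qᵀb = (2.4495, -1.3754).
Back-substitute: x_2 = -1.3754/5.8166 = -0.2365.
x_1 = (2.4495 − 0.4082·(-0.2365))/2.4495 = 1.0394.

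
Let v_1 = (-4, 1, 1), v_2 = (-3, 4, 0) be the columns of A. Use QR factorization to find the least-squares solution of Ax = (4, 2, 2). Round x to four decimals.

x = (-1.2165, 0.6186)

v_1 = (-4, 1, 1); ‖v_1‖ = 4.2426, so e_1 = (-0.9428, 0.2357, 0.2357).
e_1·v_2 = (-0.9428)·(-3) + 0.2357·4 + 0.2357·0 = 3.7712.
u_2 = v_2 − 3.7712·e_1 = (0.5556, 3.1111, -0.8889).
‖u_2‖ = 3.2830, so e_2 = (0.1692, 0.9477, -0.2708).
Qᵀb = (-2.8284, 2.0307).
Back-substitute: x_2 = 2.0307/3.2830 = 0.6186.
x_1 = (-2.8284 − 3.7712·0.6186)/4.2426 = -1.2165.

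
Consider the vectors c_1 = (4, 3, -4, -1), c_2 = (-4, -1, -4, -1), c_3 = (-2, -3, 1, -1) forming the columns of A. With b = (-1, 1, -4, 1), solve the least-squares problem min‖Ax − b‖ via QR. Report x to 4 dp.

c_1 = (4, 3, -4, -1); ‖c_1‖ = 6.4807, so e_1 = (0.6172, 0.4629, -0.6172, -0.1543).
e_1·c_2 = 0.6172·(-4) + 0.4629·(-1) + (-0.6172)·(-4) + (-0.1543)·(-1) = -0.3086.
u_2 = c_2 + 0.3086·e_1 = (-3.8095, -0.8571, -4.1905, -1.0476).
‖u_2‖ = 5.8228, so e_2 = (-0.6542, -0.1472, -0.7197, -0.1799).
e_1·c_3 = 0.6172·(-2) + 0.4629·(-3) + (-0.6172)·1 + (-0.1543)·(-1) = -3.0861; e_2·c_3 = (-0.6542)·(-2) + (-0.1472)·(-3) + (-0.7197)·1 + (-0.1799)·(-1) = 1.2104.
u_3 = c_3 + 3.0861·e_1 − 1.2104·e_2 = (0.6966, -1.3933, -0.0337, -1.2584).
‖u_3‖ = 2.0028, so e_3 = (0.3478, -0.6957, -0.0168, -0.6283).
Qᵀb = (2.1602, 3.2058, -1.6045).
Back-substitute: x_3 = -1.6045/2.0028 = -0.8011.
x_2 = (3.2058 − 1.2104·(-0.8011))/5.8228 = 0.7171.
x_1 = (2.1602 + 0.3086·0.7171 + 3.0861·(-0.8011))/6.4807 = -0.0140.

x = (-0.0140, 0.7171, -0.8011)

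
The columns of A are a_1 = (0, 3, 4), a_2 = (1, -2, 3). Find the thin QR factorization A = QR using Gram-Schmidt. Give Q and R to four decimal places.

Q = [[0.0000, 0.2822], [0.6000, -0.7675], [0.8000, 0.5756]], R = [[5.0000, 1.2000], [0.0000, 3.5440]]

e_1 = a_1/‖a_1‖ = (0, 3, 4)/5.0000 = (0.0000, 0.6000, 0.8000).
r_{12} = e_1·a_2 = 1.2000.
u_2 = a_2 − 1.2000·e_1 = (1.0000, -2.7200, 2.0400).
‖u_2‖ = 3.5440, so e_2 = (0.2822, -0.7675, 0.5756).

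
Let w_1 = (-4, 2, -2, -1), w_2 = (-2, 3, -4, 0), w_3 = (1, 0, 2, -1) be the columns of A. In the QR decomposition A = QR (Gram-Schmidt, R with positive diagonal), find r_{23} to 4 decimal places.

r_{23} = -1.2368

e_1 = w_1/‖w_1‖ = (-4, 2, -2, -1)/5.0000 = (-0.8000, 0.4000, -0.4000, -0.2000).
r_{12} = e_1·w_2 = 4.4000.
u_2 = w_2 − 4.4000·e_1 = (1.5200, 1.2400, -2.2400, 0.8800).
‖u_2‖ = 3.1048, so e_2 = (0.4896, 0.3994, -0.7215, 0.2834).
r_{23} = e_2·w_3 = -1.2368.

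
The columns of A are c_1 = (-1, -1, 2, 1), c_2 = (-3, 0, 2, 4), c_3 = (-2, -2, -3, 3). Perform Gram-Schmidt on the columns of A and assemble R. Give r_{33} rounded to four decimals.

c_1 = (-1, -1, 2, 1); ‖c_1‖ = 2.6458, so e_1 = (-0.3780, -0.3780, 0.7559, 0.3780).
e_1·c_2 = (-0.3780)·(-3) + (-0.3780)·0 + 0.7559·2 + 0.3780·4 = 4.1576.
u_2 = c_2 − 4.1576·e_1 = (-1.4286, 1.5714, -1.1429, 2.4286).
‖u_2‖ = 3.4226, so e_2 = (-0.4174, 0.4591, -0.3339, 0.7096).
e_1·c_3 = (-0.3780)·(-2) + (-0.3780)·(-2) + 0.7559·(-3) + 0.3780·3 = 0.3780; e_2·c_3 = (-0.4174)·(-2) + 0.4591·(-2) + (-0.3339)·(-3) + 0.7096·3 = 3.0470.
u_3 = c_3 − 0.3780·e_1 − 3.0470·e_2 = (-0.5854, -3.2561, -2.2683, 0.6951).
r_{33} = ‖u_3‖ = 4.0710.

r_{33} = 4.0710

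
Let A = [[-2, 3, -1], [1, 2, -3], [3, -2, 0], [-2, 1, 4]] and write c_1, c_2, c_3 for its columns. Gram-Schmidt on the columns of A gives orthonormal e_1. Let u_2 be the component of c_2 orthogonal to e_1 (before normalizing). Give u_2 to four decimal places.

u_2 = (1.6667, 2.6667, 0.0000, -0.3333)

c_1 = (-2, 1, 3, -2); ‖c_1‖ = 4.2426, so e_1 = (-0.4714, 0.2357, 0.7071, -0.4714).
e_1·c_2 = (-0.4714)·3 + 0.2357·2 + 0.7071·(-2) + (-0.4714)·1 = -2.8284.
u_2 = c_2 + 2.8284·e_1 = (1.6667, 2.6667, 0.0000, -0.3333).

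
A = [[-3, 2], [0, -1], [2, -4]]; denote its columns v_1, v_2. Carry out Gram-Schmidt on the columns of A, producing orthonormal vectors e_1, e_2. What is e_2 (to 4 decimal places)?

v_1 = (-3, 0, 2); ‖v_1‖ = 3.6056, so e_1 = (-0.8321, 0.0000, 0.5547).
e_1·v_2 = (-0.8321)·2 + 0.0000·(-1) + 0.5547·(-4) = -3.8829.
u_2 = v_2 + 3.8829·e_1 = (-1.2308, -1.0000, -1.8462).
‖u_2‖ = 2.4337, so e_2 = (-0.5057, -0.4109, -0.7586).

e_2 = (-0.5057, -0.4109, -0.7586)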